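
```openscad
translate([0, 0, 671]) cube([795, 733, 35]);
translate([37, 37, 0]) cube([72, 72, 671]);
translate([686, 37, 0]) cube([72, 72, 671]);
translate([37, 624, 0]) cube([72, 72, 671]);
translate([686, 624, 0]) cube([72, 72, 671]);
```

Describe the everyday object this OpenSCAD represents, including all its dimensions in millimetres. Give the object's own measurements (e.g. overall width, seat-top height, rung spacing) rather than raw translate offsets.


A table: top 795 mm (x) × 733 mm (y), 35 mm thick, upper face at z = 706 mm, on four 72×72 mm square legs, each inset 37 mm from the nearest pair of top edges from z = 0 to the bottom of the top.


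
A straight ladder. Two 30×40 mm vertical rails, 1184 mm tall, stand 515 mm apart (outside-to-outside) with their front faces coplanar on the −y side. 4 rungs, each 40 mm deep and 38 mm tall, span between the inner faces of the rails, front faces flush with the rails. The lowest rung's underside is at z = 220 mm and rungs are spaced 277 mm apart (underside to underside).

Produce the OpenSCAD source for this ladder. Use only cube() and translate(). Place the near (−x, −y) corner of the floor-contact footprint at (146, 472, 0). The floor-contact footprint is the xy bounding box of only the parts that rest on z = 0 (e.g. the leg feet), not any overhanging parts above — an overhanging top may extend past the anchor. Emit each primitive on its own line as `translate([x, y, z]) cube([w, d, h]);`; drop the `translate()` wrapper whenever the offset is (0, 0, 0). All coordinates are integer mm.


// rung span = 515 - 2*30 = 455
// rung[k] z = 220 + k*277
translate([146, 472, 0]) cube([30, 40, 1184]);
translate([631, 472, 0]) cube([30, 40, 1184]);
translate([176, 472, 220]) cube([455, 40, 38]);
translate([176, 472, 497]) cube([455, 40, 38]);
translate([176, 472, 774]) cube([455, 40, 38]);
translate([176, 472, 1051]) cube([455, 40, 38]);


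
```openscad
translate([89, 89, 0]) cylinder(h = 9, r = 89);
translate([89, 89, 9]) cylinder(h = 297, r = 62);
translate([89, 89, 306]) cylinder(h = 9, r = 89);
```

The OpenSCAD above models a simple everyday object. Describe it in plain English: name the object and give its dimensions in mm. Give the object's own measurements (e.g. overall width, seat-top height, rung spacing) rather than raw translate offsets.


A spool: two coaxial disc flanges of radius 89 mm and thickness 9 mm, joined by a core cylinder of radius 62 mm and height 297 mm. The lower flange rests on z = 0 and the three cylinders share a vertical axis.


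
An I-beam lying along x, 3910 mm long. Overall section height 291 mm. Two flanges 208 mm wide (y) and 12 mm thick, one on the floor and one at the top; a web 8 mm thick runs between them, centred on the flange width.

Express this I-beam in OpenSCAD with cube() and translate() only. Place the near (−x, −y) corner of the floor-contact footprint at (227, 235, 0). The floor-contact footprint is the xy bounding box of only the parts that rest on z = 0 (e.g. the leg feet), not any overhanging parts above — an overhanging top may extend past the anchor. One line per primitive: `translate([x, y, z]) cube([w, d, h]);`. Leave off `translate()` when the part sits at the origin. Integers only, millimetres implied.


translate([227, 235, 0]) cube([3910, 208, 12]);
translate([227, 335, 12]) cube([3910, 8, 267]);
translate([227, 235, 279]) cube([3910, 208, 12]);


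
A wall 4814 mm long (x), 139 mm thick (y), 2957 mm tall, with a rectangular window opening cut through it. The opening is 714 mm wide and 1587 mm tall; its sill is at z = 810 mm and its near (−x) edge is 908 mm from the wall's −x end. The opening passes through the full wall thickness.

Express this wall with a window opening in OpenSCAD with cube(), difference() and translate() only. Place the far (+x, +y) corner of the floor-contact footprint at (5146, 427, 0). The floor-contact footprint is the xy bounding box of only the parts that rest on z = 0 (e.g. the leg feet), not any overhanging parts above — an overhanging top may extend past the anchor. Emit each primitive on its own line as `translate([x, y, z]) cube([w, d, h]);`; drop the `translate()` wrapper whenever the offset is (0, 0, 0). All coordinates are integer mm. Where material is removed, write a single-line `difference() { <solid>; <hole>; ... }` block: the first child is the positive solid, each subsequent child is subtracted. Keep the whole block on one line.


difference() { translate([332, 288, 0]) cube([4814, 139, 2957]); translate([1240, 288, 810]) cube([714, 139, 1587]); }


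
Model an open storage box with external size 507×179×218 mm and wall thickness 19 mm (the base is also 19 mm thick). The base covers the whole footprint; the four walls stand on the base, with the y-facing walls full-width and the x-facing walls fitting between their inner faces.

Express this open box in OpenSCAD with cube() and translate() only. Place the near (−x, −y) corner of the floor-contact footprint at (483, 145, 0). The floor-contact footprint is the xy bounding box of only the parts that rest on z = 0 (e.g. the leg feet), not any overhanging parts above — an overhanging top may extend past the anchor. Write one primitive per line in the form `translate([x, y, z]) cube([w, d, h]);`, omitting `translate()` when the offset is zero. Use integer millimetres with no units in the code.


translate([483, 145, 0]) cube([507, 179, 19]);
translate([483, 145, 19]) cube([507, 19, 199]);
translate([483, 305, 19]) cube([507, 19, 199]);
translate([483, 164, 19]) cube([19, 141, 199]);
translate([971, 164, 19]) cube([19, 141, 199]);


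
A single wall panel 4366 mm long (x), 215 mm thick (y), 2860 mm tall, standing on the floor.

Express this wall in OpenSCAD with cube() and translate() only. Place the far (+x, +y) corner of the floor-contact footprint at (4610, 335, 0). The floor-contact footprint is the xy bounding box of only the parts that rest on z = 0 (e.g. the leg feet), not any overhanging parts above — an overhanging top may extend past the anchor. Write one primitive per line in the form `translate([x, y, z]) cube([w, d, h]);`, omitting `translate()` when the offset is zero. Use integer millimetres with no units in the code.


translate([244, 120, 0]) cube([4366, 215, 2860]);


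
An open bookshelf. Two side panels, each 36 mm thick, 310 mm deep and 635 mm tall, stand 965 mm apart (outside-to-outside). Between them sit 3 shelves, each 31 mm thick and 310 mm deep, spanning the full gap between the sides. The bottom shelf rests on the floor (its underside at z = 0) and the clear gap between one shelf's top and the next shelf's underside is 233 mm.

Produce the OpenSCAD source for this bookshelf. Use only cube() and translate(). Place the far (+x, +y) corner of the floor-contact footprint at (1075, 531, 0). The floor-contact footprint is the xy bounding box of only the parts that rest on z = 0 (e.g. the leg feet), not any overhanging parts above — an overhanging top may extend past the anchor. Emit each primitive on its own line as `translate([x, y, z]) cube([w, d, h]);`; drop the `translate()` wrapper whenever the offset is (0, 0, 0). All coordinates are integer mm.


translate([110, 221, 0]) cube([36, 310, 635]);
translate([1039, 221, 0]) cube([36, 310, 635]);
translate([146, 221, 0]) cube([893, 310, 31]);
translate([146, 221, 264]) cube([893, 310, 31]);
translate([146, 221, 528]) cube([893, 310, 31]);


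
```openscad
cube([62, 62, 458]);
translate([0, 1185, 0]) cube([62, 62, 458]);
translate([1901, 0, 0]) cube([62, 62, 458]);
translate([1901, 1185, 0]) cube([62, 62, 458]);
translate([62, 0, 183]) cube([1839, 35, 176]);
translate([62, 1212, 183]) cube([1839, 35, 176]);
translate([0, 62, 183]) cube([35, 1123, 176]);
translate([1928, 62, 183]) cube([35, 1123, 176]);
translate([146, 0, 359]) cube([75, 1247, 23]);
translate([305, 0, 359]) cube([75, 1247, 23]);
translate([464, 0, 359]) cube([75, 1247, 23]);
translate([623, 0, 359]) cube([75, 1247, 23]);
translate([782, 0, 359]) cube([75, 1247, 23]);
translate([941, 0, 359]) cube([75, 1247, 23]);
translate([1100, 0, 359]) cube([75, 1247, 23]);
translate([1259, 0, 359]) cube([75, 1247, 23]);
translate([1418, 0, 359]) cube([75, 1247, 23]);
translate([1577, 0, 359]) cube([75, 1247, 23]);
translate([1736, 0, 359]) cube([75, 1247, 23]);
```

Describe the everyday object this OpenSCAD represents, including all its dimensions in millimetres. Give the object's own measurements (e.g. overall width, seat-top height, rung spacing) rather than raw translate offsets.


A bed frame 1963 mm long (x) by 1247 mm wide (y). Four 62×62 mm corner posts, 458 mm tall, at the corners of the footprint. Four rails of 35 mm thickness and 176 mm height run between adjacent posts with their undersides at z = 183 mm, their outer faces flush with the outside of the frame (the two x-running rails run between the posts' inner faces; the two y-running rails run between the posts' inner faces). 11 slats, each 75 mm wide (x) and 23 mm thick, lie across the top of the two x-running rails, running the full 1247 mm width of the frame in y; along x they sit between the end posts with a 84 mm gap after the −x posts and between neighbouring slats, leaving 90 mm before the +x posts.


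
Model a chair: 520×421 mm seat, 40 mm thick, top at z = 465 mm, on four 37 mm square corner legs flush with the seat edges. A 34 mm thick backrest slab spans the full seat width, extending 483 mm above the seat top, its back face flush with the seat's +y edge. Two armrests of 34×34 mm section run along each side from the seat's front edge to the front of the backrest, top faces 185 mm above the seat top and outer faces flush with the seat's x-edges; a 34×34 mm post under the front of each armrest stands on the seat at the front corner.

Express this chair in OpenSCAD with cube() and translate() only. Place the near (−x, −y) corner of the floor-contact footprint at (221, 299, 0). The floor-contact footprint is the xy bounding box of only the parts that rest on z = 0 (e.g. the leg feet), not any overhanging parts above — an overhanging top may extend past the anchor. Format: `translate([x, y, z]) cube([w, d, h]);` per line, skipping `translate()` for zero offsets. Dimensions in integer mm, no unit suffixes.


translate([221, 299, 425]) cube([520, 421, 40]);
translate([221, 299, 0]) cube([37, 37, 425]);
translate([704, 299, 0]) cube([37, 37, 425]);
translate([221, 683, 0]) cube([37, 37, 425]);
translate([704, 683, 0]) cube([37, 37, 425]);
translate([221, 686, 465]) cube([520, 34, 483]);
translate([221, 299, 616]) cube([34, 387, 34]);
translate([707, 299, 616]) cube([34, 387, 34]);
translate([221, 299, 465]) cube([34, 34, 151]);
translate([707, 299, 465]) cube([34, 34, 151]);


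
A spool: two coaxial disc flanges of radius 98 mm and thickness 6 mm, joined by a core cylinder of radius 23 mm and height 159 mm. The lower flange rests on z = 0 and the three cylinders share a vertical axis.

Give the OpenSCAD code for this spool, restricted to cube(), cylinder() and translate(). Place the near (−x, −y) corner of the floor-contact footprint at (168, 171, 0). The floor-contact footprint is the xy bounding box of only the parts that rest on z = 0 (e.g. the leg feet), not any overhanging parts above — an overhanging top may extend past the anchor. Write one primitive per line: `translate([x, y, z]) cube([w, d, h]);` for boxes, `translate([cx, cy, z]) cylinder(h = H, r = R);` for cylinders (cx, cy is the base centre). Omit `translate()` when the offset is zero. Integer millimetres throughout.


translate([266, 269, 0]) cylinder(h = 6, r = 98);
translate([266, 269, 6]) cylinder(h = 159, r = 23);
translate([266, 269, 165]) cylinder(h = 6, r = 98);


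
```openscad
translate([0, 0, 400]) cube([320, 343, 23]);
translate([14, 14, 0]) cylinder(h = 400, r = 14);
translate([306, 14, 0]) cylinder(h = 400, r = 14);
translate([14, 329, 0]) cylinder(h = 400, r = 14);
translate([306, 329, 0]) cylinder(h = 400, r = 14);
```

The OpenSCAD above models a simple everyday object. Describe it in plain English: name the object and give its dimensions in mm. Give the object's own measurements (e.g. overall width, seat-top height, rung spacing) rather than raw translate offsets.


A simple wooden stool: a rectangular seat 320 mm (x) by 343 mm (y), 23 mm thick, top face at z = 423 mm, on four round legs, each 28 mm in diameter. The legs rest on z = 0, each leg's axis is inset half a diameter from the nearest pair of seat edges (so the leg's bounding box is flush with the corner).


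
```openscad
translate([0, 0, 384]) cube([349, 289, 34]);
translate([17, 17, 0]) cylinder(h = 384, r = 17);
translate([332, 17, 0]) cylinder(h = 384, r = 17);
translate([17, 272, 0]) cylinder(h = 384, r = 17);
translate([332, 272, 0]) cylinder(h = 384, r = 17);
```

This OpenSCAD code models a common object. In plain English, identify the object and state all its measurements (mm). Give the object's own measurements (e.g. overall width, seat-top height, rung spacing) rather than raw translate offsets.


A four-legged stool. The seat is a 349×289×34 mm slab whose top surface is at z = 418 mm; four round legs, each 34 mm in diameter, run from the floor (z = 0) to the underside of the seat, each leg's axis is inset half a diameter from the nearest pair of seat edges (so the leg's bounding box is flush with the corner).


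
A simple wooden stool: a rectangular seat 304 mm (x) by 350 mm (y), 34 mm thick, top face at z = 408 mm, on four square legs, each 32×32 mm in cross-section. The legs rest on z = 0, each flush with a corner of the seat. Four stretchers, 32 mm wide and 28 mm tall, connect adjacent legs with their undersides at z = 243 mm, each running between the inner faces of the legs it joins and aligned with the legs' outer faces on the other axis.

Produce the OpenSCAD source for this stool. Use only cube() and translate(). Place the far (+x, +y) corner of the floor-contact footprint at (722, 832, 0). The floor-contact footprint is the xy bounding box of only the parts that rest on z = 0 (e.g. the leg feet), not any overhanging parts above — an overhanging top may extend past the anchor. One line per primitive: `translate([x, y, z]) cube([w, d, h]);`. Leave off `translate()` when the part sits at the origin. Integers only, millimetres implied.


translate([418, 482, 374]) cube([304, 350, 34]);
translate([418, 482, 0]) cube([32, 32, 374]);
translate([690, 482, 0]) cube([32, 32, 374]);
translate([418, 800, 0]) cube([32, 32, 374]);
translate([690, 800, 0]) cube([32, 32, 374]);
translate([450, 482, 243]) cube([240, 32, 28]);
translate([450, 800, 243]) cube([240, 32, 28]);
translate([418, 514, 243]) cube([32, 286, 28]);
translate([690, 514, 243]) cube([32, 286, 28]);


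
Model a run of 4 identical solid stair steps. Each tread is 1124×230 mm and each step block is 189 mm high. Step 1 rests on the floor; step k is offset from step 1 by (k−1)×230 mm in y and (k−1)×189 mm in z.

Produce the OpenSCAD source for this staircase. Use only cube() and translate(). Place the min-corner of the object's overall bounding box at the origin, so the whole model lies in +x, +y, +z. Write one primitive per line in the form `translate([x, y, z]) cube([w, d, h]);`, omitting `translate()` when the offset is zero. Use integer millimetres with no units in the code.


cube([1124, 230, 189]);
translate([0, 230, 189]) cube([1124, 230, 189]);
translate([0, 460, 378]) cube([1124, 230, 189]);
translate([0, 690, 567]) cube([1124, 230, 189]);


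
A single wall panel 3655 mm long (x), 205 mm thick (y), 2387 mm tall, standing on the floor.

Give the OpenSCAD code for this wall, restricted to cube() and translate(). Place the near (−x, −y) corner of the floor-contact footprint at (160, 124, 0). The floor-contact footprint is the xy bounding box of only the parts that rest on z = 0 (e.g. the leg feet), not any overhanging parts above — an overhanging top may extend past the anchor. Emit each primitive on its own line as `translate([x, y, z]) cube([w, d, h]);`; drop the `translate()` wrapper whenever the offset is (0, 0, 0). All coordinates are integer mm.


translate([160, 124, 0]) cube([3655, 205, 2387]);


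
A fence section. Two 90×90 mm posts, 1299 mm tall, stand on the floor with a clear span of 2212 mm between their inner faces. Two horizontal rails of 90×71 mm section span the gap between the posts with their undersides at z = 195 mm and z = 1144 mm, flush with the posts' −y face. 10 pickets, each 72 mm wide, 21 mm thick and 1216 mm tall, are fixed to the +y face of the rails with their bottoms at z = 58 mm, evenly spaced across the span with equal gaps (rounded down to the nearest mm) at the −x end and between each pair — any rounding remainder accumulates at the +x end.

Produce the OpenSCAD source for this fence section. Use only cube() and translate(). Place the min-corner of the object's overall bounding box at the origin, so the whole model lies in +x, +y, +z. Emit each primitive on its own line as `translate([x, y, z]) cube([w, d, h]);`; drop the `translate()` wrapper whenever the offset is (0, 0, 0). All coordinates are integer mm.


cube([90, 90, 1299]);
translate([2302, 0, 0]) cube([90, 90, 1299]);
translate([90, 0, 195]) cube([2212, 90, 71]);
translate([90, 0, 1144]) cube([2212, 90, 71]);
translate([225, 90, 58]) cube([72, 21, 1216]);
translate([432, 90, 58]) cube([72, 21, 1216]);
translate([639, 90, 58]) cube([72, 21, 1216]);
translate([846, 90, 58]) cube([72, 21, 1216]);
translate([1053, 90, 58]) cube([72, 21, 1216]);
translate([1260, 90, 58]) cube([72, 21, 1216]);
translate([1467, 90, 58]) cube([72, 21, 1216]);
translate([1674, 90, 58]) cube([72, 21, 1216]);
translate([1881, 90, 58]) cube([72, 21, 1216]);
translate([2088, 90, 58]) cube([72, 21, 1216]);


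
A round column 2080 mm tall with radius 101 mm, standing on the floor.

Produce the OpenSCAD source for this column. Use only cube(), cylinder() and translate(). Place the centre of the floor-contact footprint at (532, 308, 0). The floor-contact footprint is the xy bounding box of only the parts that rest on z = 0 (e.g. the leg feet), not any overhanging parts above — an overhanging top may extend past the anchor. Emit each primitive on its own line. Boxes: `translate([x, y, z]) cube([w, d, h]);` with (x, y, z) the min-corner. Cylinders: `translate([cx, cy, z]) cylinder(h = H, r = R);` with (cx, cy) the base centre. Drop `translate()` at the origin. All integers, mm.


translate([532, 308, 0]) cylinder(h = 2080, r = 101);


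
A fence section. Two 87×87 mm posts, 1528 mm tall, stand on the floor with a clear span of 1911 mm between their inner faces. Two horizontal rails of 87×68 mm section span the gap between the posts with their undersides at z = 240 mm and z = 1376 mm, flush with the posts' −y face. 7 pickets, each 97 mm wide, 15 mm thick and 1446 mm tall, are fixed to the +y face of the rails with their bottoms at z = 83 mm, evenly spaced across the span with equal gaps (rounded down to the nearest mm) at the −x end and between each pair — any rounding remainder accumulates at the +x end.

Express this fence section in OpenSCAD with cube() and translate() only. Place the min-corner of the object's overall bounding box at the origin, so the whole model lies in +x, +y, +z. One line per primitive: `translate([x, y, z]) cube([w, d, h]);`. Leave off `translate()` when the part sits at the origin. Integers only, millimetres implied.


cube([87, 87, 1528]);
translate([1998, 0, 0]) cube([87, 87, 1528]);
translate([87, 0, 240]) cube([1911, 87, 68]);
translate([87, 0, 1376]) cube([1911, 87, 68]);
translate([241, 87, 83]) cube([97, 15, 1446]);
translate([492, 87, 83]) cube([97, 15, 1446]);
translate([743, 87, 83]) cube([97, 15, 1446]);
translate([994, 87, 83]) cube([97, 15, 1446]);
translate([1245, 87, 83]) cube([97, 15, 1446]);
translate([1496, 87, 83]) cube([97, 15, 1446]);
translate([1747, 87, 83]) cube([97, 15, 1446]);


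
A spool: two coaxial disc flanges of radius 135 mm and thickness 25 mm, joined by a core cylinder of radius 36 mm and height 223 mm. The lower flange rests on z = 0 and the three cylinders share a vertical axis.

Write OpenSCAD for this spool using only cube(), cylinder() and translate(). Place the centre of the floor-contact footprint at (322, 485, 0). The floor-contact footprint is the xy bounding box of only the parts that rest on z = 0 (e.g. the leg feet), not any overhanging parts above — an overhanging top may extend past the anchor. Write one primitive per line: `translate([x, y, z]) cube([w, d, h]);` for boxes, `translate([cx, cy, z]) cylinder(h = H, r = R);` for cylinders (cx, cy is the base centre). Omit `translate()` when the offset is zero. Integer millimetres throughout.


translate([322, 485, 0]) cylinder(h = 25, r = 135);
translate([322, 485, 25]) cylinder(h = 223, r = 36);
translate([322, 485, 248]) cylinder(h = 25, r = 135);


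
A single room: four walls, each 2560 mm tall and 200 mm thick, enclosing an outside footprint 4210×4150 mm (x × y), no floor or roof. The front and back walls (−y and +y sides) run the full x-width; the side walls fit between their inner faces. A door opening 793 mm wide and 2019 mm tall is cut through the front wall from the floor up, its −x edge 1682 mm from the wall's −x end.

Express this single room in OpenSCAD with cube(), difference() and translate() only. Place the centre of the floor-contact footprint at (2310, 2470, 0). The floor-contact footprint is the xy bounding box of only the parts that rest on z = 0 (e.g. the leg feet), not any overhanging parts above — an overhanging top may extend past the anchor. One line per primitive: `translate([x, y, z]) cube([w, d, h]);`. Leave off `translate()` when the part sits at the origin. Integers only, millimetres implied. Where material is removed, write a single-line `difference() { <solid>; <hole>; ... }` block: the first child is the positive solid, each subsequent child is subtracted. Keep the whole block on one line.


difference() { translate([205, 395, 0]) cube([4210, 200, 2560]); translate([1887, 395, 0]) cube([793, 200, 2019]); }
translate([205, 4345, 0]) cube([4210, 200, 2560]);
translate([205, 595, 0]) cube([200, 3750, 2560]);
translate([4215, 595, 0]) cube([200, 3750, 2560]);


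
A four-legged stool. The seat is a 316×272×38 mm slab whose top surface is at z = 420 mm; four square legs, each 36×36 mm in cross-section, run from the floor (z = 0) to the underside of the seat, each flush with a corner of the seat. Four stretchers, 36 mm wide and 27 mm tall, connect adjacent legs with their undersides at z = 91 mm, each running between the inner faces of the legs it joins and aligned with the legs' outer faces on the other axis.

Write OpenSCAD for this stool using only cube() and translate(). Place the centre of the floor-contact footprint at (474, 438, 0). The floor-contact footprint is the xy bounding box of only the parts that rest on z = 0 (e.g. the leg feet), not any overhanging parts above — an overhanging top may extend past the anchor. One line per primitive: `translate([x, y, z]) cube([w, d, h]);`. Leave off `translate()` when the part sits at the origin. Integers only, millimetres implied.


translate([316, 302, 382]) cube([316, 272, 38]);
translate([316, 302, 0]) cube([36, 36, 382]);
translate([596, 302, 0]) cube([36, 36, 382]);
translate([316, 538, 0]) cube([36, 36, 382]);
translate([596, 538, 0]) cube([36, 36, 382]);
translate([352, 302, 91]) cube([244, 36, 27]);
translate([352, 538, 91]) cube([244, 36, 27]);
translate([316, 338, 91]) cube([36, 200, 27]);
translate([596, 338, 91]) cube([36, 200, 27]);


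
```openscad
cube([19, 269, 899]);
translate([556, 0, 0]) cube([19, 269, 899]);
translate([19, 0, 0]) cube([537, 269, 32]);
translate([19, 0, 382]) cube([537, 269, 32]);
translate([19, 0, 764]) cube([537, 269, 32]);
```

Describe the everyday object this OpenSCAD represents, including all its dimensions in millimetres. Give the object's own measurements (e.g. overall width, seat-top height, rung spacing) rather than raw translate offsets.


An open bookshelf. Two side panels, each 19 mm thick, 269 mm deep and 899 mm tall, stand 575 mm apart (outside-to-outside). Between them sit 3 shelves, each 32 mm thick and 269 mm deep, spanning the full gap between the sides. The bottom shelf rests on the floor (its underside at z = 0) and the clear gap between one shelf's top and the next shelf's underside is 350 mm.


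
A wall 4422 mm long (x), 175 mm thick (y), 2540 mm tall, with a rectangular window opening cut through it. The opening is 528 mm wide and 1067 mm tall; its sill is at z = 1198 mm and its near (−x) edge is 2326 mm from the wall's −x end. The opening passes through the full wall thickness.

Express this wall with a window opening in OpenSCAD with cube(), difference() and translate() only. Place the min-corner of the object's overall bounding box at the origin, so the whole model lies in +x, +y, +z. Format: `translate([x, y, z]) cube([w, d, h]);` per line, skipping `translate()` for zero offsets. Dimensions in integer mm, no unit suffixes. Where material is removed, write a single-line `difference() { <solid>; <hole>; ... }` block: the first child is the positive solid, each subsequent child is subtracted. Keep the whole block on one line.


difference() { cube([4422, 175, 2540]); translate([2326, 0, 1198]) cube([528, 175, 1067]); }


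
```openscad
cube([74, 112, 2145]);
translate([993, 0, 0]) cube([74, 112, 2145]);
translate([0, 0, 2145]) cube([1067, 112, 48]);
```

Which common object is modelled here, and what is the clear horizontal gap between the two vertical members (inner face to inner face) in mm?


A door frame. The clear opening width is 919 mm.

Two 2145 mm tall posts with a header on top — a door frame. The left jamb is 74 mm wide at x = 0; the right jamb starts at x = 993. The clear opening is 993 − 74 = 919 mm.


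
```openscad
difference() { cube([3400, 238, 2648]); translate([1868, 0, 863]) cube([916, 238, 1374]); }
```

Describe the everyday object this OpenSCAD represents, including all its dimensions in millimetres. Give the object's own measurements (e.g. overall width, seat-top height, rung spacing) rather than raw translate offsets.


A wall 3400 mm long (x), 238 mm thick (y), 2648 mm tall, with a rectangular window opening cut through it. The opening is 916 mm wide and 1374 mm tall; its sill is at z = 863 mm and its near (−x) edge is 1868 mm from the wall's −x end. The opening passes through the full wall thickness.


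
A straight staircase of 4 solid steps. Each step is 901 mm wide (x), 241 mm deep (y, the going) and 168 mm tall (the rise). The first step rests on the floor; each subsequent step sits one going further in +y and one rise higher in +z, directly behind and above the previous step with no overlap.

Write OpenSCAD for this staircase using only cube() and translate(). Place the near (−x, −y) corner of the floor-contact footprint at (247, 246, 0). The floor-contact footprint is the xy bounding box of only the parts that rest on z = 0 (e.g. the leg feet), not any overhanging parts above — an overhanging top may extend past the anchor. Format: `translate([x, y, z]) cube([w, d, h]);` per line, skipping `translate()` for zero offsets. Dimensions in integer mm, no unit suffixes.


translate([247, 246, 0]) cube([901, 241, 168]);
translate([247, 487, 168]) cube([901, 241, 168]);
translate([247, 728, 336]) cube([901, 241, 168]);
translate([247, 969, 504]) cube([901, 241, 168]);


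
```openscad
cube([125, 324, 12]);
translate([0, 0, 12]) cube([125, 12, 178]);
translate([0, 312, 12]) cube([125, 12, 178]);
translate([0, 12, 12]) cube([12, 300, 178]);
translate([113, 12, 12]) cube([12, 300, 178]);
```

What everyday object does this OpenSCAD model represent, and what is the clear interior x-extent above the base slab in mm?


An open box. The internal width is 101 mm.

A 125×324 base slab with four walls standing on it — an open box. The base is 125 mm wide and the walls are 12 mm thick, so the internal width is 125 − 2 × 12 = 101 mm.


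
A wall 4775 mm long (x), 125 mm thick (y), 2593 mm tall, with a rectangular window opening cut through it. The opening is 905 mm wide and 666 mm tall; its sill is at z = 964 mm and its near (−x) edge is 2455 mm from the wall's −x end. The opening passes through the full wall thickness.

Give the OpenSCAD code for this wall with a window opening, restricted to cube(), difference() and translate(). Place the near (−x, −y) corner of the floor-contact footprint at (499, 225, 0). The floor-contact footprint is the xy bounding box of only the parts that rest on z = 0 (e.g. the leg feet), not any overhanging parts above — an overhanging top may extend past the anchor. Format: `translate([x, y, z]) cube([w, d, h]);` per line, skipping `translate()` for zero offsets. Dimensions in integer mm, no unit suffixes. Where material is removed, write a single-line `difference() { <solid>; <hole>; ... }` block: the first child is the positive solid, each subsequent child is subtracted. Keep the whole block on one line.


difference() { translate([499, 225, 0]) cube([4775, 125, 2593]); translate([2954, 225, 964]) cube([905, 125, 666]); }


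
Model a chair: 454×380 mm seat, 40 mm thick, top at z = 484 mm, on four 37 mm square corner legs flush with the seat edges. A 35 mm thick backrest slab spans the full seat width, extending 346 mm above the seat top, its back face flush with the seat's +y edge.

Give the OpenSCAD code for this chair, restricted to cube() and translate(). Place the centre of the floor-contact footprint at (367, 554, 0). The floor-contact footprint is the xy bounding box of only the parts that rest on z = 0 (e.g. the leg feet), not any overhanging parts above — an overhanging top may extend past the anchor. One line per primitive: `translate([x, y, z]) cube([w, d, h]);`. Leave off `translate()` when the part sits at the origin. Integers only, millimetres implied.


// leg_h = 484 - 40 = 444
translate([140, 364, 444]) cube([454, 380, 40]);
translate([140, 364, 0]) cube([37, 37, 444]);
translate([557, 364, 0]) cube([37, 37, 444]);
translate([140, 707, 0]) cube([37, 37, 444]);
translate([557, 707, 0]) cube([37, 37, 444]);
translate([140, 709, 484]) cube([454, 35, 346]);


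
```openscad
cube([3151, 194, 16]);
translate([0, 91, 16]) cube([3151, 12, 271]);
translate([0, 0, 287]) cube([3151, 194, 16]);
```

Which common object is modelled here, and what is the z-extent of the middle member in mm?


An I-beam. The web height is 271 mm.

Two wide flanges with a thin centred web — an I-beam. Overall 303 mm minus two 16 mm flanges gives a web of 303 − 2·16 = 271 mm.


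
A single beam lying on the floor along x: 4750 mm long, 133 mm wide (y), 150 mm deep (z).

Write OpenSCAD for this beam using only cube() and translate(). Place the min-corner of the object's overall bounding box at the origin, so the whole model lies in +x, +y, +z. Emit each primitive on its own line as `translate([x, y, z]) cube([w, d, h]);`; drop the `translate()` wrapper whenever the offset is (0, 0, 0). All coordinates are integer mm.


cube([4750, 133, 150]);


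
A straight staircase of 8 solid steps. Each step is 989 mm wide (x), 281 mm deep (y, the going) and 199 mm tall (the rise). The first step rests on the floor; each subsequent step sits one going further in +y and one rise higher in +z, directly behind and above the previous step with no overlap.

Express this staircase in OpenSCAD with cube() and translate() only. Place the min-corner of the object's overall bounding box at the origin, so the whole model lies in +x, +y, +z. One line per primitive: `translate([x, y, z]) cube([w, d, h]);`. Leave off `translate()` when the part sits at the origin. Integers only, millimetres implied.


cube([989, 281, 199]);
translate([0, 281, 199]) cube([989, 281, 199]);
translate([0, 562, 398]) cube([989, 281, 199]);
translate([0, 843, 597]) cube([989, 281, 199]);
translate([0, 1124, 796]) cube([989, 281, 199]);
translate([0, 1405, 995]) cube([989, 281, 199]);
translate([0, 1686, 1194]) cube([989, 281, 199]);
translate([0, 1967, 1393]) cube([989, 281, 199]);


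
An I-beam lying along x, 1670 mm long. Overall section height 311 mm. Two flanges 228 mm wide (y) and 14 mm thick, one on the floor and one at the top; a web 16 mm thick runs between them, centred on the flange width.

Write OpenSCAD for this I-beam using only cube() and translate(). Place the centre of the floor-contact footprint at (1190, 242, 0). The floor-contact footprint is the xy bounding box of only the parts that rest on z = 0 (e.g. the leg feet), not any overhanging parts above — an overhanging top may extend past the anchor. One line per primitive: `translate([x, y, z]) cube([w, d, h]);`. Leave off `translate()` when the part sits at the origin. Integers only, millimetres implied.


translate([355, 128, 0]) cube([1670, 228, 14]);
translate([355, 234, 14]) cube([1670, 16, 283]);
translate([355, 128, 297]) cube([1670, 228, 14]);


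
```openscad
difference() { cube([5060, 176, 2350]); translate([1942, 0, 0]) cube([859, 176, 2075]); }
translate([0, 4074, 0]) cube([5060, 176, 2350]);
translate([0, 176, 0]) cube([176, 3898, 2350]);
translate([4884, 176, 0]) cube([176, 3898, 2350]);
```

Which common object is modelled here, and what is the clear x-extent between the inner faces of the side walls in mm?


A single room. The interior width is 4708 mm.

Four walls enclosing a rectangle with a door in the front wall — a room. Outside width 5060 minus two 176 mm walls gives 4708 mm.


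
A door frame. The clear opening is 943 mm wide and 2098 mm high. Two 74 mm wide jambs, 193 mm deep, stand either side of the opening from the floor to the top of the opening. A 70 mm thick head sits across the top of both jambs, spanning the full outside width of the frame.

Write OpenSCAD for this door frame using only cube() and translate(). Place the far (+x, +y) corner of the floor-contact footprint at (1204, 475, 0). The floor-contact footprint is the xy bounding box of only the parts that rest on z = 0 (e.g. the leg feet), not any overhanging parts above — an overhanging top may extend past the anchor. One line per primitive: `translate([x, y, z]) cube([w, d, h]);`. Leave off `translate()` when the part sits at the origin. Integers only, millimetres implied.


translate([113, 282, 0]) cube([74, 193, 2098]);
translate([1130, 282, 0]) cube([74, 193, 2098]);
translate([113, 282, 2098]) cube([1091, 193, 70]);


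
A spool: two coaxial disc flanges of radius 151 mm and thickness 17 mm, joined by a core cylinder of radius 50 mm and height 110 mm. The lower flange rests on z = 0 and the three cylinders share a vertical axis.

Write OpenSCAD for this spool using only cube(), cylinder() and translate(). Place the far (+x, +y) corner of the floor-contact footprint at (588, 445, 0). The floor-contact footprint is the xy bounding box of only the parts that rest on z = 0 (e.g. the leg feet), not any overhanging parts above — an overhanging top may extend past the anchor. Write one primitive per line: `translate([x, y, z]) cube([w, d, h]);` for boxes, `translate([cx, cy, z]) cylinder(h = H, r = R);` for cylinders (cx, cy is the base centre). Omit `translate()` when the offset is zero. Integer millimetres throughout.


translate([437, 294, 0]) cylinder(h = 17, r = 151);
translate([437, 294, 17]) cylinder(h = 110, r = 50);
translate([437, 294, 127]) cylinder(h = 17, r = 151);


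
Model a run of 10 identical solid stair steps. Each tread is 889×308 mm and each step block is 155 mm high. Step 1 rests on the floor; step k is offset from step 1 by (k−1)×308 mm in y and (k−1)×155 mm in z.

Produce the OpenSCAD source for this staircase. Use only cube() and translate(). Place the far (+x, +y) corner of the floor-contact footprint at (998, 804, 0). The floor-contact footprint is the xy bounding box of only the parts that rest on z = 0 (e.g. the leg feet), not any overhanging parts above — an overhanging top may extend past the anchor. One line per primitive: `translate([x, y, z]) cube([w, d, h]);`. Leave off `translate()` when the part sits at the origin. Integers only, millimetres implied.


translate([109, 496, 0]) cube([889, 308, 155]);
translate([109, 804, 155]) cube([889, 308, 155]);
translate([109, 1112, 310]) cube([889, 308, 155]);
translate([109, 1420, 465]) cube([889, 308, 155]);
translate([109, 1728, 620]) cube([889, 308, 155]);
translate([109, 2036, 775]) cube([889, 308, 155]);
translate([109, 2344, 930]) cube([889, 308, 155]);
translate([109, 2652, 1085]) cube([889, 308, 155]);
translate([109, 2960, 1240]) cube([889, 308, 155]);
translate([109, 3268, 1395]) cube([889, 308, 155]);


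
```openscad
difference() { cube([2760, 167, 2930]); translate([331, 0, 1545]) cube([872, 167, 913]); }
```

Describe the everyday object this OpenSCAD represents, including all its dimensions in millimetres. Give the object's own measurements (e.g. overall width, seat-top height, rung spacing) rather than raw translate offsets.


A wall 2760 mm long (x), 167 mm thick (y), 2930 mm tall, with a rectangular window opening cut through it. The opening is 872 mm wide and 913 mm tall; its sill is at z = 1545 mm and its near (−x) edge is 331 mm from the wall's −x end. The opening passes through the full wall thickness.


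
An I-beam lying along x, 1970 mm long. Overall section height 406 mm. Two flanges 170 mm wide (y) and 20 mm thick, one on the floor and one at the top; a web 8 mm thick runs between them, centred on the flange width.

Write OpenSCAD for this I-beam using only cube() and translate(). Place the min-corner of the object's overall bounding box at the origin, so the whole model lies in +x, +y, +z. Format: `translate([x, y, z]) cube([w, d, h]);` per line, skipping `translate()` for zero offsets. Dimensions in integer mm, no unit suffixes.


cube([1970, 170, 20]);
translate([0, 81, 20]) cube([1970, 8, 366]);
translate([0, 0, 386]) cube([1970, 170, 20]);


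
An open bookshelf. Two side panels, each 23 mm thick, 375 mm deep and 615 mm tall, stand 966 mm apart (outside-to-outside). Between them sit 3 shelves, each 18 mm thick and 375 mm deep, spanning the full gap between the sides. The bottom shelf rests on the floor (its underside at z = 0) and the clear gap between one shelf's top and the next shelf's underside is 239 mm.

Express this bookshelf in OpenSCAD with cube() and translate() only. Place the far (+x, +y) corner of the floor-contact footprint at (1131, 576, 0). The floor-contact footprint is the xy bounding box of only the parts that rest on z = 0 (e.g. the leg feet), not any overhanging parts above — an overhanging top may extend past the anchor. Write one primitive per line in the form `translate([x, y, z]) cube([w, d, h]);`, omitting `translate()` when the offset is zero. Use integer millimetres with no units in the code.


translate([165, 201, 0]) cube([23, 375, 615]);
translate([1108, 201, 0]) cube([23, 375, 615]);
translate([188, 201, 0]) cube([920, 375, 18]);
translate([188, 201, 257]) cube([920, 375, 18]);
translate([188, 201, 514]) cube([920, 375, 18]);


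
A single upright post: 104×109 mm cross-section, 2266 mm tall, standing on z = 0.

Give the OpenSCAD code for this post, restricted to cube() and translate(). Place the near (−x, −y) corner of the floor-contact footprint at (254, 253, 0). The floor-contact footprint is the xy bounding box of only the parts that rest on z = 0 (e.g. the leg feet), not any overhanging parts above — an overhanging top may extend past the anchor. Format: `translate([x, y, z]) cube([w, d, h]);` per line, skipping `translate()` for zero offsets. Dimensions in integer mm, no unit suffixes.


translate([254, 253, 0]) cube([104, 109, 2266]);


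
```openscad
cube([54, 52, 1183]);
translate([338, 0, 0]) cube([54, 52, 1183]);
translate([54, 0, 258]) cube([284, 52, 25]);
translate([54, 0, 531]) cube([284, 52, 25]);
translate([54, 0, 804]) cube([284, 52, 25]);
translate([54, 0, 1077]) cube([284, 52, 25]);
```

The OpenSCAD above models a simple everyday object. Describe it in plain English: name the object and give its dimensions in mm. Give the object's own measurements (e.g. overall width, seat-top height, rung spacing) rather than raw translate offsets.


A straight ladder. Two 54×52 mm vertical rails, 1183 mm tall, stand 392 mm apart (outside-to-outside) with their front faces coplanar on the −y side. 4 rungs, each 52 mm deep and 25 mm tall, span between the inner faces of the rails, front faces flush with the rails. The lowest rung's underside is at z = 258 mm and rungs are spaced 273 mm apart (underside to underside).
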